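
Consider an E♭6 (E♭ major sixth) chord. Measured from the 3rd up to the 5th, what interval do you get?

E♭6 (E♭ major sixth) is spelled E♭–G–B♭–C.
3rd = G; 5th = B♭.
3 letter names make it a third; at 3 semitones (a half step narrower than major) the quality is minor.

minor 3rd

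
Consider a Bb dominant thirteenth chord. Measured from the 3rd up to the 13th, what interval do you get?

The chord tones of Bb13 are Bb-D-F-Ab-C-G.
That puts D below G.
D up to G spans 11 letter names and 17 semitones — a perfect eleventh.

P11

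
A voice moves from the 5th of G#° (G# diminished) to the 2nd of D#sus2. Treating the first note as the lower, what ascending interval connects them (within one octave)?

The 5th of G#° (G# diminished) is D; the 2nd of D#sus2 is E#.
D up to E# is 3 semitones, a half step wider than a major second, so the interval is augmented.

augmented second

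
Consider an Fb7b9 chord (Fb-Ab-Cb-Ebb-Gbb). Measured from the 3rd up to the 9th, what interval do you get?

So we need the interval from Ab up to Gbb.
Ab up to Gbb is 9 semitones, a whole step narrower than a major seventh, so the interval is diminished.

diminished seventh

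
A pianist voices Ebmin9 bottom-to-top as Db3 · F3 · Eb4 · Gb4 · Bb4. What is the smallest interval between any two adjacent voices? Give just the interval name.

Adjacent intervals: Db3→F3 = major third; F3→Eb4 = minor seventh; Eb4→Gb4 = minor third; Gb4→Bb4 = major third.
The smallest is Eb4 to Gb4, a minor third (3 semitones).

minor third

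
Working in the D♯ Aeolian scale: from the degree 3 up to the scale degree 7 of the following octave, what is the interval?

Spelling the D♯ Aeolian scale: D♯ E♯ F♯ G♯ A♯ B C♯.
Degree 3 = F♯; scale degree 7 (up an octave) = C♯.
From F♯ to C♯ is 19 semitones, exactly the perfect twelfth.

perfect 12th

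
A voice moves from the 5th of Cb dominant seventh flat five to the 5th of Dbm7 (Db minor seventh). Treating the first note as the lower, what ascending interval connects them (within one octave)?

A2

The 5th of Cb dominant seventh flat five is Gbb; the 5th of Dbm7 (Db minor seventh) is Ab.
2 letter names make it a second; at 3 semitones (a half step wider than major) the quality is augmented.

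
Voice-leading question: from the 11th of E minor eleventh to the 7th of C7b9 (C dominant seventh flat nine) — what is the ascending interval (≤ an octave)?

E minor eleventh has A as its 11th, and C7b9 (C dominant seventh flat nine) has Bb as its 7th.
A up to Bb is 1 semitone, a half step narrower than a major second, so the interval is minor.

minor second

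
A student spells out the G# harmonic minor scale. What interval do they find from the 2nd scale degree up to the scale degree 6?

The scale runs G# A# B C# D# E F##.
The 2nd scale degree is A# and the degree 6 is E.
From A# to E: 6 semitones over a fifth = diminished.

diminished fifth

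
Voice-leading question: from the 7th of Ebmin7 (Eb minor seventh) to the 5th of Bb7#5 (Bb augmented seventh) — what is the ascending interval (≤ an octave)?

Ebmin7 (Eb minor seventh) has Db as its 7th, and Bb7#5 (Bb augmented seventh) has F# as its 5th.
From Db to F#: 5 semitones over a third = augmented.

augmented third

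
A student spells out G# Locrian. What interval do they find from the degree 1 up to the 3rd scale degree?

Spelling G# Locrian: G# A B C# D E F#.
That puts G# below B.
From G# to B: 3 semitones over a third = minor.

minor third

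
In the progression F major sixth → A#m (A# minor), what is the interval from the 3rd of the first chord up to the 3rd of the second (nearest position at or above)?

major 3rd

The 3rd of F major sixth is A; the 3rd of A#m (A# minor) is C#.
From A to C# is 4 semitones, exactly the major third.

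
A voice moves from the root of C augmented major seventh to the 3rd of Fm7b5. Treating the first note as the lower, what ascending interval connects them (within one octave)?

The root of C augmented major seventh is C; the 3rd of Fm7b5 is A♭.
6 letter names make it a sixth; at 8 semitones (a half step narrower than major) the quality is minor.

minor sixth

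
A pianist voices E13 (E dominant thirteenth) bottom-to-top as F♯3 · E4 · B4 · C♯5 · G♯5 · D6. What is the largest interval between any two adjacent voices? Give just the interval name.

minor seventh

Adjacent intervals: F♯3→E4 = minor seventh; E4→B4 = perfect fifth; B4→C♯5 = major second; C♯5→G♯5 = perfect fifth; G♯5→D6 = diminished fifth.
The largest is F♯3 to E4, a minor seventh (10 semitones).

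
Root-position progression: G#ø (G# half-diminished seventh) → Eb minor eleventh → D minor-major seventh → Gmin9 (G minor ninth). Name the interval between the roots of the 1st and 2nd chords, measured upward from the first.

The roots are G# and Eb.
G# up to Eb is 7 semitones, a whole step narrower than a major sixth, so the interval is diminished.

diminished sixth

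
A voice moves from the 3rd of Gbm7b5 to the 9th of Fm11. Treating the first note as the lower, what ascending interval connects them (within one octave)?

Gbm7b5 has Bbb as its 3rd, and Fm11 has G as its 9th.
Bbb up to G is 10 semitones, a half step wider than a major sixth, so the interval is augmented.

augmented 6th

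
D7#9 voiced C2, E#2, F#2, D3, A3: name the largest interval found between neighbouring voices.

minor 6th

Adjacent intervals: C2→E#2 = augmented third; E#2→F#2 = minor second; F#2→D3 = minor sixth; D3→A3 = perfect fifth.
The largest is F#2 to D3, a minor sixth (8 semitones).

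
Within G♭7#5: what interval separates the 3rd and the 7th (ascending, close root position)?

G♭aug7: G♭, B♭, D, F♭.
3rd = B♭; 7th = F♭.
From B♭ to F♭: 6 semitones over a fifth = diminished.
This 3–7 tritone is the characteristic tension at the heart of the dominant sound.

diminished fifth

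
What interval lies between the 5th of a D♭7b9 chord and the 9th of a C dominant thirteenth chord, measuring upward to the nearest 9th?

augmented fourth

The 5th of D♭7b9 is A♭; the 9th of C dominant thirteenth is D.
A♭ up to D is 6 semitones, a half step wider than a perfect fourth, so the interval is augmented.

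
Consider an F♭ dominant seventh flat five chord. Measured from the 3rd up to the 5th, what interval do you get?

d3

Spelling the chord: F♭ A♭ C𝄫 E𝄫.
3rd = A♭; 5th = C𝄫.
3 letter names make it a third; at 2 semitones (a whole step narrower than major) the quality is diminished.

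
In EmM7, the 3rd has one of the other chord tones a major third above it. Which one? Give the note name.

EmM7 is spelled E G B D♯.
The 3rd is G. A major third above G is B.
B is the chord's 5th.

B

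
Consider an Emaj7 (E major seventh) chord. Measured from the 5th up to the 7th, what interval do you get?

major third

EΔ7 (E major seventh) is spelled E-G#-B-D#.
So we need the interval from B up to D#.
From B to D# is 4 semitones, exactly the major third.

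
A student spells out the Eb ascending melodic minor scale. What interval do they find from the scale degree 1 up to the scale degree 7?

Eb melodic minor: Eb F Gb Ab Bb C D.
The scale degree 1 is Eb and the 7th degree is D.
Eb up to D spans 7 letter names and 11 semitones — a major seventh.

major seventh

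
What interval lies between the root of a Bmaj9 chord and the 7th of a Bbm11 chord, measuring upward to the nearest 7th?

diminished seventh

The root of Bmaj9 is B; the 7th of Bbm11 is Ab.
7 letter names make it a seventh; at 9 semitones (a whole step narrower than major) the quality is diminished.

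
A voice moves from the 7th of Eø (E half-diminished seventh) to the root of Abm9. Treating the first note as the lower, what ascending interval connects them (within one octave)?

Eø (E half-diminished seventh) has D as its 7th, and Abm9 has Ab as its root.
From D to Ab: 6 semitones over a fifth = diminished.

diminished fifth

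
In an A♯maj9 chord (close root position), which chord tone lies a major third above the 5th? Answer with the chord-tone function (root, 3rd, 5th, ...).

7th

A♯maj9 (A♯ major ninth): A♯, C𝄪, E♯, G𝄪, B♯.
The 5th is E♯. A major third above E♯ is G𝄪.
G𝄪 is the chord's 7th.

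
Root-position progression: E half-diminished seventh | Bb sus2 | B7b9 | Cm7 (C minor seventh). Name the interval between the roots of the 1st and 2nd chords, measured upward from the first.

The roots are E and Bb.
5 letter names make it a fifth; at 6 semitones (a half step narrower than perfect) the quality is diminished.

diminished fifth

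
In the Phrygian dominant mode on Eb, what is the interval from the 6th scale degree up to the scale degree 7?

Eb phrygian dominant: Eb Fb G Ab Bb Cb Db.
6th scale degree = Cb; degree 7 = Db.
Cb up to Db spans 2 letter names and 2 semitones — a major second.

major second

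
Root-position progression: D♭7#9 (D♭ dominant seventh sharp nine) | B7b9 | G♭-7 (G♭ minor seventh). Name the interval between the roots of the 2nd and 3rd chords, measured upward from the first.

d6

The roots are B and G♭.
From B to G♭: 7 semitones over a sixth = diminished.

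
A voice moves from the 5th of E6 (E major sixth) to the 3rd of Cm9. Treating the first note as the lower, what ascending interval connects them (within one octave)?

The 5th of E6 (E major sixth) is B; the 3rd of Cm9 is Eb.
B up to Eb is 4 semitones, a half step narrower than a perfect fourth, so the interval is diminished.

diminished 4th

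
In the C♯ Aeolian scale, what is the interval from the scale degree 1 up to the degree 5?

C♯ natural minor: C♯ D♯ E F♯ G♯ A B.
The scale degree 1 is C♯ and the degree 5 is G♯.
From C♯ to G♯ is 7 semitones, exactly the perfect fifth.

P5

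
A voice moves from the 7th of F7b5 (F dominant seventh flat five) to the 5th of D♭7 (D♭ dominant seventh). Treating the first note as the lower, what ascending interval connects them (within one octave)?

F7b5 (F dominant seventh flat five) has E♭ as its 7th, and D♭7 (D♭ dominant seventh) has A♭ as its 5th.
E♭ up to A♭ spans 4 letter names and 5 semitones — a perfect fourth.

perfect fourth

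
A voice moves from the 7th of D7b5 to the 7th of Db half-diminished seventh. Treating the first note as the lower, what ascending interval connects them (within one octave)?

D7b5 has C as its 7th, and Db half-diminished seventh has Cb as its 7th.
8 letter names make it an octave; at 11 semitones (a half step narrower than perfect) the quality is diminished.

diminished octave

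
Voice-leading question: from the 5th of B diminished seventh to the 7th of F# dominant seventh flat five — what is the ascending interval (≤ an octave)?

The 5th of B diminished seventh is F; the 7th of F# dominant seventh flat five is E.
Counting 7 letters and 11 half steps from F gives a major seventh.

major 7th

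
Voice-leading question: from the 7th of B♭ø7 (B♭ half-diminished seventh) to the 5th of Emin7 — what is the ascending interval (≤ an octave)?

B♭ø7 (B♭ half-diminished seventh) has A♭ as its 7th, and Emin7 has B as its 5th.
From A♭ to B: 3 semitones over a second = augmented.

augmented second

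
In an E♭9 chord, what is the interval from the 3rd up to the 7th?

E♭ dominant ninth: E♭-G-B♭-D♭-F.
So we need the interval from G up to D♭.
From G to D♭: 6 semitones over a fifth = diminished.

d5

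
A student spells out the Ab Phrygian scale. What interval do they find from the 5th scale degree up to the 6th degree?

m2

Ab phrygian: Ab Bbb Cb Db Eb Fb Gb.
That puts Eb below Fb.
Eb up to Fb is 1 semitone, a half step narrower than a major second, so the interval is minor.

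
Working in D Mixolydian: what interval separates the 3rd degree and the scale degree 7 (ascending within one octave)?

The scale runs D E F♯ G A B C.
So we need the interval from F♯ up to C.
F♯ up to C is 6 semitones, a half step narrower than a perfect fifth, so the interval is diminished.

diminished 5th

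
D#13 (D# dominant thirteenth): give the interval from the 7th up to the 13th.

major seventh

D#13: D#, F##, A#, C#, E#, B#.
So we need the interval from C# up to B#.
Counting 7 letters and 11 half steps from C# gives a major seventh.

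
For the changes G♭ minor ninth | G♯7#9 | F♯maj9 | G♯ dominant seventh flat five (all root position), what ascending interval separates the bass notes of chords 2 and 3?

The roots are G♯ and F♯.
7 letter names make it a seventh; at 10 semitones (a half step narrower than major) the quality is minor.

m7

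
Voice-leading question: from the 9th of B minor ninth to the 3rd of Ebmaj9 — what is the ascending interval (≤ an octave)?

diminished 5th

The 9th of B minor ninth is C#; the 3rd of Ebmaj9 is G.
5 letter names make it a fifth; at 6 semitones (a half step narrower than perfect) the quality is diminished.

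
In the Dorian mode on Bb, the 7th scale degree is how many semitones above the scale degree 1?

The scale is Bb C Db Eb F G Ab.
Bb up to Ab is a minor seventh — 10 semitones.

10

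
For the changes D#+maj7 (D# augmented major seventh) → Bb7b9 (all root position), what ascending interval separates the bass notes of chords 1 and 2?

diminished sixth

The roots are D# and Bb.
6 letter names make it a sixth; at 7 semitones (a whole step narrower than major) the quality is diminished.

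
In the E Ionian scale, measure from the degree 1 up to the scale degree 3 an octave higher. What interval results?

E major: E F♯ G♯ A B C♯ D♯.
The degree 1 is E and the 3rd degree (up an octave) is G♯.
From E to G♯ is 16 semitones, exactly the major tenth.

major tenth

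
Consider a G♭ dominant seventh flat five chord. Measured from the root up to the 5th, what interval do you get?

diminished fifth

Spelling the chord: G♭-B♭-D𝄫-F♭.
Root = G♭; 5th = D𝄫.
From G♭ to D𝄫: 6 semitones over a fifth = diminished.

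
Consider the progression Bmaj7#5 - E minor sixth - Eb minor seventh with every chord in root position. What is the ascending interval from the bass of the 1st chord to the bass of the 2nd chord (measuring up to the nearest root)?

perfect fourth

The roots are B and E.
B up to E spans 4 letter names and 5 semitones — a perfect fourth.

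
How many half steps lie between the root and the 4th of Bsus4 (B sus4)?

B sus4: B E F#.
B to E is a perfect fourth: 5 semitones.

5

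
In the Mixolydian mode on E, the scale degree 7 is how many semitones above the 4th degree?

The scale is E F# G# A B C# D.
A up to D is a perfect fourth — 5 semitones.

5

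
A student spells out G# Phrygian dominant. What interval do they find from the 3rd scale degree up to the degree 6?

diminished fourth

Spelling G# Phrygian dominant: G# A B# C# D# E F#.
So we need the interval from B# up to E.
B# up to E is 4 semitones, a half step narrower than a perfect fourth, so the interval is diminished.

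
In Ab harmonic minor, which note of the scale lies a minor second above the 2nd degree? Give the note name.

The scale is Ab Bb Cb Db Eb Fb G.
The 2nd degree is Bb; a minor second above that is Cb — scale degree 3.

Cb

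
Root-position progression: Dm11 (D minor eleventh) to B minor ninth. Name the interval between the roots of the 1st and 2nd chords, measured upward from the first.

major sixth

The roots are D and B.
D up to B spans 6 letter names and 9 semitones — a major sixth.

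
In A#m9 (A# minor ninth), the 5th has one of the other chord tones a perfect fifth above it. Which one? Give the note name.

A#min9 is spelled A#, C#, E#, G#, B#.
The 5th is E#. A perfect fifth above E# is B#.
B# is the chord's 9th.

B#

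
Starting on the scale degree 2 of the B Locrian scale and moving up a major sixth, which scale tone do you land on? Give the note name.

A

The scale is B C D E F G A.
The scale degree 2 is C; a major sixth above that is A — scale degree 7.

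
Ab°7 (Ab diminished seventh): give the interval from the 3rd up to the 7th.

Spelling the chord: Ab Cb Ebb Gbb.
3rd = Cb; 7th = Gbb.
From Cb to Gbb: 6 semitones over a fifth = diminished.

d5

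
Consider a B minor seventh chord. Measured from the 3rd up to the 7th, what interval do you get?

perfect 5th

Spelling the chord: B, D, F#, A.
The 3rd is D and the 7th is A.
Counting 5 letters and 7 half steps from D gives a perfect fifth.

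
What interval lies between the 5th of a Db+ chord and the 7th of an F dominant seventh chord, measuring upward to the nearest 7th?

diminished 5th

Db+ has A as its 5th, and F dominant seventh has Eb as its 7th.
5 letter names make it a fifth; at 6 semitones (a half step narrower than perfect) the quality is diminished.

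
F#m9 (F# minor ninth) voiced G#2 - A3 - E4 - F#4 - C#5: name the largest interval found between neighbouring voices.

minor ninth

Adjacent intervals: G#2→A3 = minor ninth; A3→E4 = perfect fifth; E4→F#4 = major second; F#4→C#5 = perfect fifth.
The largest is G#2 to A3, a minor ninth (13 semitones).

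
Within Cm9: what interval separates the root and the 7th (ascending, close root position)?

Cmin9 (C minor ninth) is spelled C, Eb, G, Bb, D.
The root is C and the 7th is Bb.
7 letter names make it a seventh; at 10 semitones (a half step narrower than major) the quality is minor.

minor 7th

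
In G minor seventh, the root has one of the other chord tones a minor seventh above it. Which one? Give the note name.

G-7 is spelled G B♭ D F.
The root is G. A minor seventh above G is F.
F is the chord's 7th.

F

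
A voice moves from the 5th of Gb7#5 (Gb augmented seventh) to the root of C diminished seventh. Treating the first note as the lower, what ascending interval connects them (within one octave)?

Gb7#5 (Gb augmented seventh) has D as its 5th, and C diminished seventh has C as its root.
From D to C: 10 semitones over a seventh = minor.

m7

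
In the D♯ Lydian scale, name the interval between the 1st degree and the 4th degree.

augmented 4th

The scale runs D♯ E♯ F𝄪 G𝄪 A♯ B♯ C𝄪.
So we need the interval from D♯ up to G𝄪.
D♯ up to G𝄪 is 6 semitones, a half step wider than a perfect fourth, so the interval is augmented.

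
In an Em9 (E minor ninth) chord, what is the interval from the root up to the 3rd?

minor third

E minor ninth: E-G-B-D-F♯.
That puts E below G.
From E to G: 3 semitones over a third = minor.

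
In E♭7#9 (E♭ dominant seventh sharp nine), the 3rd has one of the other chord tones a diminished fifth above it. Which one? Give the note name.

Db

E♭ dominant seventh sharp nine: E♭ G B♭ D♭ F♯.
The 3rd is G. A diminished fifth above G is D♭.
D♭ is the chord's 7th.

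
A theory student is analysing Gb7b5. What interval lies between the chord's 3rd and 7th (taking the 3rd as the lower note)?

diminished fifth

The chord tones of Gb7b5 (Gb dominant seventh flat five) are Gb–Bb–Dbb–Fb.
3rd = Bb; 7th = Fb.
From Bb to Fb: 6 semitones over a fifth = diminished.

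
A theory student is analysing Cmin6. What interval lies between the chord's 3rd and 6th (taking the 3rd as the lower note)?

augmented 4th

Spelling the chord: C-Eb-G-A.
3rd = Eb; 6th = A.
Eb up to A is 6 semitones, a half step wider than a perfect fourth, so the interval is augmented.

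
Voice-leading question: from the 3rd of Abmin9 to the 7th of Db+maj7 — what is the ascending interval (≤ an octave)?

Abmin9 has Cb as its 3rd, and Db+maj7 has C as its 7th.
1 letter names make it a unison; at 1 semitone (a half step wider than perfect) the quality is augmented.

augmented unison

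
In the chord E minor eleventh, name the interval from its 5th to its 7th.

minor third

The chord tones of E minor eleventh are E–G–B–D–F#–A.
That puts B below D.
3 letter names make it a third; at 3 semitones (a half step narrower than major) the quality is minor.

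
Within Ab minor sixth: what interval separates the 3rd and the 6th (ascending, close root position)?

Abm6: Ab-Cb-Eb-F.
The 3rd is Cb and the 6th is F.
From Cb to F: 6 semitones over a fourth = augmented.

augmented fourth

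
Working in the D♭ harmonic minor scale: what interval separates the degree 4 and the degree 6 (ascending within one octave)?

The scale runs D♭ E♭ F♭ G♭ A♭ B𝄫 C.
Degree 4 = G♭; 6th scale degree = B𝄫.
3 letter names make it a third; at 3 semitones (a half step narrower than major) the quality is minor.

minor third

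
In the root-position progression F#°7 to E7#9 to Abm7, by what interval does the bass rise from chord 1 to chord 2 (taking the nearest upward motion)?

minor seventh

The roots are F# and E.
7 letter names make it a seventh; at 10 semitones (a half step narrower than major) the quality is minor.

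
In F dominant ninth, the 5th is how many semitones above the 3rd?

3

F9 (F dominant ninth) is spelled F–A–C–Eb–G.
A to C is a minor third: 3 semitones.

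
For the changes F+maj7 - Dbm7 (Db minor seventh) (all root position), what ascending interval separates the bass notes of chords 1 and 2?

The roots are F and Db.
F up to Db is 8 semitones, a half step narrower than a major sixth, so the interval is minor.

m6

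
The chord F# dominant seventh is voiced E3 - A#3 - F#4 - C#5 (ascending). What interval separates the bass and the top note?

The outer voices are E3 and C#5.
E up to C# spans 13 letter names and 21 semitones — a major thirteenth.

major 13th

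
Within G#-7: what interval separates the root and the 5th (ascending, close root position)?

Spelling the chord: G#, B, D#, F#.
The root is G# and the 5th is D#.
G# up to D# spans 5 letter names and 7 semitones — a perfect fifth.

perfect fifth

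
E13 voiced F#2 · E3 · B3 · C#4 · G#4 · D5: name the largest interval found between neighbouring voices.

Adjacent intervals: F#2→E3 = minor seventh; E3→B3 = perfect fifth; B3→C#4 = major second; C#4→G#4 = perfect fifth; G#4→D5 = diminished fifth.
The largest is F#2 to E3, a minor seventh (10 semitones).

m7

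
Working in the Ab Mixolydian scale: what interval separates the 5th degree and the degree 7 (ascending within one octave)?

Ab mixolydian: Ab Bb C Db Eb F Gb.
So we need the interval from Eb up to Gb.
3 letter names make it a third; at 3 semitones (a half step narrower than major) the quality is minor.

minor 3rd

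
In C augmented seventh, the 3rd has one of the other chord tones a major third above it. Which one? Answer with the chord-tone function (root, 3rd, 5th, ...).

The chord tones of C augmented seventh are C E G# Bb.
The 3rd is E. A major third above E is G#.
G# is the chord's 5th.

5th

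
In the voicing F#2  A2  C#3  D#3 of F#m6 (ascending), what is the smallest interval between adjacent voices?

major second

Adjacent intervals: F#2→A2 = minor third; A2→C#3 = major third; C#3→D#3 = major second.
The smallest is C#3 to D#3, a major second (2 semitones).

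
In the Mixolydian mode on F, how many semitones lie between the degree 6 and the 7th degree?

The scale is F G A B♭ C D E♭.
D up to E♭ is a minor second — 1 semitone.

1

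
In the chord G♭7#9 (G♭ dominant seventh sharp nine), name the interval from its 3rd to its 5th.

G♭7#9: G♭-B♭-D♭-F♭-A.
So we need the interval from B♭ up to D♭.
B♭ up to D♭ is 3 semitones, a half step narrower than a major third, so the interval is minor.

minor 3rd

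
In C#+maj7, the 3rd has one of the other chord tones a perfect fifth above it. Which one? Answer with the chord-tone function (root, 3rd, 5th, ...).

The chord tones of C# augmented major seventh are C#–E#–G##–B#.
The 3rd is E#. A perfect fifth above E# is B#.
B# is the chord's 7th.

7th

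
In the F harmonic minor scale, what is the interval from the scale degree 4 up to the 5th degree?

The scale runs F G Ab Bb C Db E.
The scale degree 4 is Bb and the scale degree 5 is C.
Bb up to C spans 2 letter names and 2 semitones — a major second.

major 2nd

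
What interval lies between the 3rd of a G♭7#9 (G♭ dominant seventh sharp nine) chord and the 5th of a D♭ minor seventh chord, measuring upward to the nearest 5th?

The 3rd of G♭7#9 (G♭ dominant seventh sharp nine) is B♭; the 5th of D♭ minor seventh is A♭.
7 letter names make it a seventh; at 10 semitones (a half step narrower than major) the quality is minor.

minor seventh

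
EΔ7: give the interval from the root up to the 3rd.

EΔ7 (E major seventh): E, G#, B, D#.
So we need the interval from E up to G#.
Counting 3 letters and 4 half steps from E gives a major third.

M3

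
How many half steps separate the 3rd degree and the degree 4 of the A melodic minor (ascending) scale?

The scale is A B C D E F# G#.
C up to D is a major second — 2 semitones.

2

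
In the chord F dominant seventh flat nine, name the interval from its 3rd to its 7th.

d5

F dominant seventh flat nine is spelled F, A, C, E♭, G♭.
3rd = A; 7th = E♭.
5 letter names make it a fifth; at 6 semitones (a half step narrower than perfect) the quality is diminished.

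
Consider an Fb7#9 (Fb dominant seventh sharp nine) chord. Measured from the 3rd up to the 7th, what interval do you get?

Spelling the chord: Fb–Ab–Cb–Ebb–G.
3rd = Ab; 7th = Ebb.
5 letter names make it a fifth; at 6 semitones (a half step narrower than perfect) the quality is diminished.

diminished fifth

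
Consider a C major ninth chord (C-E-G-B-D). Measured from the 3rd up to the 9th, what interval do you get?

So we need the interval from E up to D.
7 letter names make it a seventh; at 10 semitones (a half step narrower than major) the quality is minor.

minor seventh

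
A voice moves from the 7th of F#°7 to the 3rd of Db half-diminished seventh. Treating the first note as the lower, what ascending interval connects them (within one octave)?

minor 2nd

F#°7 has Eb as its 7th, and Db half-diminished seventh has Fb as its 3rd.
From Eb to Fb: 1 semitone over a second = minor.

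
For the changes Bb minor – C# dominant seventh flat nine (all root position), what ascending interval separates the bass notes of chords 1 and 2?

The roots are Bb and C#.
From Bb to C#: 3 semitones over a second = augmented.

augmented second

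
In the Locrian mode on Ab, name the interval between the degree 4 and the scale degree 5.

Spelling the Locrian mode on Ab: Ab Bbb Cb Db Ebb Fb Gb.
So we need the interval from Db up to Ebb.
2 letter names make it a second; at 1 semitone (a half step narrower than major) the quality is minor.

m2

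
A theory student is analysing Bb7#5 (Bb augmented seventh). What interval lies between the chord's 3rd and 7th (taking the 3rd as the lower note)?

diminished 5th

The chord tones of Bb augmented seventh are Bb-D-F#-Ab.
The 3rd is D and the 7th is Ab.
From D to Ab: 6 semitones over a fifth = diminished.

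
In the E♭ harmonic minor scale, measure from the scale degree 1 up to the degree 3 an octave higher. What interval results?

m10

E♭ harmonic minor: E♭ F G♭ A♭ B♭ C♭ D.
The scale degree 1 is E♭ and the degree 3 (up an octave) is G♭.
From E♭ to G♭: 15 semitones over a tenth = minor.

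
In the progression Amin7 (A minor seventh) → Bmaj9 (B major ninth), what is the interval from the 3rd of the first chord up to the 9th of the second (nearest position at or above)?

augmented 1st

The 3rd of Amin7 (A minor seventh) is C; the 9th of Bmaj9 (B major ninth) is C#.
1 letter names make it a unison; at 1 semitone (a half step wider than perfect) the quality is augmented.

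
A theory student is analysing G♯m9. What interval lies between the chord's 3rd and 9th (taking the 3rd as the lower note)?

Spelling the chord: G♯, B, D♯, F♯, A♯.
So we need the interval from B up to A♯.
Counting 7 letters and 11 half steps from B gives a major seventh.

M7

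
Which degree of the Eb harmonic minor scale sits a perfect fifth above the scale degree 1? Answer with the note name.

Bb

The scale is Eb F Gb Ab Bb Cb D.
The scale degree 1 is Eb; a perfect fifth above that is Bb — scale degree 5.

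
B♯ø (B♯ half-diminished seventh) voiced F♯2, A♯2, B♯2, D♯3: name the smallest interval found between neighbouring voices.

M2

Adjacent intervals: F♯2→A♯2 = major third; A♯2→B♯2 = major second; B♯2→D♯3 = minor third.
The smallest is A♯2 to B♯2, a major second (2 semitones).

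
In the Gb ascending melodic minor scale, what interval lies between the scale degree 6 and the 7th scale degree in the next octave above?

M9

Spelling the Gb ascending melodic minor scale: Gb Ab Bbb Cb Db Eb F.
Scale degree 6 = Eb; degree 7 (up an octave) = F.
Eb up to F spans 9 letter names and 14 semitones — a major ninth.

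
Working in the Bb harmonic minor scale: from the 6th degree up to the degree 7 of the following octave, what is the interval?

augmented ninth

Bb harmonic minor: Bb C Db Eb F Gb A.
6th degree = Gb; 7th scale degree (up an octave) = A.
9 letter names make it a ninth; at 15 semitones (a half step wider than major) the quality is augmented.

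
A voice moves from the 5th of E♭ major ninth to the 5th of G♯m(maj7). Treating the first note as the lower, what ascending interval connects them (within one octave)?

E♭ major ninth has B♭ as its 5th, and G♯m(maj7) has D♯ as its 5th.
B♭ up to D♯ is 5 semitones, a half step wider than a major third, so the interval is augmented.

augmented third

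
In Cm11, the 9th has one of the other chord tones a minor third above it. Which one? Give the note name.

C minor eleventh: C, E♭, G, B♭, D, F.
The 9th is D. A minor third above D is F.
F is the chord's 11th.

F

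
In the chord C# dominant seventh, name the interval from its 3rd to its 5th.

C#7: C#-E#-G#-B.
The 3rd is E# and the 5th is G#.
E# up to G# is 3 semitones, a half step narrower than a major third, so the interval is minor.

m3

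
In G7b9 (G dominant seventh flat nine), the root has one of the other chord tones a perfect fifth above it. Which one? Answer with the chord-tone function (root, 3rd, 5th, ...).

5th

Spelling the chord: G-B-D-F-Ab.
The root is G. A perfect fifth above G is D.
D is the chord's 5th.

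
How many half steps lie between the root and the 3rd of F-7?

3

Fm7 is spelled F A♭ C E♭.
F to A♭ is a minor third: 3 semitones.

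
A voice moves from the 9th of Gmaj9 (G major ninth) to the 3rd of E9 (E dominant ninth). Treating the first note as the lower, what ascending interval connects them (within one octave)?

The 9th of Gmaj9 (G major ninth) is A; the 3rd of E9 (E dominant ninth) is G♯.
From A to G♯ is 11 semitones, exactly the major seventh.

major 7th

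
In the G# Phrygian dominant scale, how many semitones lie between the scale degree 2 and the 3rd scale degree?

The scale is G# A B# C# D# E F#.
A up to B# is an augmented second — 3 semitones.

3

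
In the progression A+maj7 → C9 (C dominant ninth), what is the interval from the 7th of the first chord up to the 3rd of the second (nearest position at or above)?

A+maj7 has G# as its 7th, and C9 (C dominant ninth) has E as its 3rd.
6 letter names make it a sixth; at 8 semitones (a half step narrower than major) the quality is minor.

minor 6th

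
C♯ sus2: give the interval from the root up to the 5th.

perfect fifth

C♯sus2 is spelled C♯–D♯–G♯.
So we need the interval from C♯ up to G♯.
C♯ up to G♯ spans 5 letter names and 7 semitones — a perfect fifth.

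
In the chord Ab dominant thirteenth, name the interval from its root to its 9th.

Spelling the chord: Ab C Eb Gb Bb F.
So we need the interval from Ab up to Bb.
Ab up to Bb spans 9 letter names and 14 semitones — a major ninth.

major ninth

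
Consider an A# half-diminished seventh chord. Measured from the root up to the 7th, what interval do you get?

minor seventh

Spelling the chord: A#–C#–E–G#.
So we need the interval from A# up to G#.
7 letter names make it a seventh; at 10 semitones (a half step narrower than major) the quality is minor.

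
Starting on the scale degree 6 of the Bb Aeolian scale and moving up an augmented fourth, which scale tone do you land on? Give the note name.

The scale is Bb C Db Eb F Gb Ab.
The scale degree 6 is Gb; an augmented fourth above that is C — scale degree 2.

C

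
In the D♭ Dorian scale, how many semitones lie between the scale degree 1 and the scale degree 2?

2

The scale is D♭ E♭ F♭ G♭ A♭ B♭ C♭.
D♭ up to E♭ is a major second — 2 semitones.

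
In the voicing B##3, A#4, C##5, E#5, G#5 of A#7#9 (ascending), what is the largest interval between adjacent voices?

Adjacent intervals: B##3→A#4 = diminished seventh; A#4→C##5 = major third; C##5→E#5 = minor third; E#5→G#5 = minor third.
The largest is B##3 to A#4, a diminished seventh (9 semitones).

diminished seventh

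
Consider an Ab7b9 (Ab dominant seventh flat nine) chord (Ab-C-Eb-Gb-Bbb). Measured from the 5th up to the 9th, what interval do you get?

diminished fifth

5th = Eb; 9th = Bbb.
Eb up to Bbb is 6 semitones, a half step narrower than a perfect fifth, so the interval is diminished.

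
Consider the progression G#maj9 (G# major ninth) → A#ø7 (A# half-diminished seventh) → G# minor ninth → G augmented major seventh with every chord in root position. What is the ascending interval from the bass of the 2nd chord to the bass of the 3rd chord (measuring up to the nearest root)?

The roots are A# and G#.
A# up to G# is 10 semitones, a half step narrower than a major seventh, so the interval is minor.

minor seventh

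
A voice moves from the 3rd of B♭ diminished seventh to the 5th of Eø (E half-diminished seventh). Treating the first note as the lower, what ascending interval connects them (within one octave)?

B♭ diminished seventh has D♭ as its 3rd, and Eø (E half-diminished seventh) has B♭ as its 5th.
From D♭ to B♭ is 9 semitones, exactly the major sixth.

major sixth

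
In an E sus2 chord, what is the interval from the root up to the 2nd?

Esus2: E F# B.
Root = E; 2nd = F#.
From E to F# is 2 semitones, exactly the major second.

major 2nd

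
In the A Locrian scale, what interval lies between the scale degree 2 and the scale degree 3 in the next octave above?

M9

Spelling the A Locrian scale: A B♭ C D E♭ F G.
So we need the interval from B♭ up to C.
Counting 9 letters and 14 half steps from B♭ gives a major ninth.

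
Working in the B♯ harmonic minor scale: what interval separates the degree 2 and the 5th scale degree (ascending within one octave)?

The scale runs B♯ C𝄪 D♯ E♯ F𝄪 G♯ A𝄪.
Degree 2 = C𝄪; 5th scale degree = F𝄪.
Counting 4 letters and 5 half steps from C𝄪 gives a perfect fourth.

perfect 4th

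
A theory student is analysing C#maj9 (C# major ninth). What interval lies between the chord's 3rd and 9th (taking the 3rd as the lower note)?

C#maj9: C#–E#–G#–B#–D#.
That puts E# below D#.
7 letter names make it a seventh; at 10 semitones (a half step narrower than major) the quality is minor.

minor 7th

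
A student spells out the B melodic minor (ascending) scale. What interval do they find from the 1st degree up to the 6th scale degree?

Spelling the B melodic minor (ascending) scale: B C# D E F# G# A#.
That puts B below G#.
Counting 6 letters and 9 half steps from B gives a major sixth.

major sixth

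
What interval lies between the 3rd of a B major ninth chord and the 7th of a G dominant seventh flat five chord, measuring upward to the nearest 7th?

B major ninth has D♯ as its 3rd, and G dominant seventh flat five has F as its 7th.
From D♯ to F: 2 semitones over a third = diminished.

d3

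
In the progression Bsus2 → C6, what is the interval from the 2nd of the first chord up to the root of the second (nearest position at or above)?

diminished octave

The 2nd of Bsus2 is C#; the root of C6 is C.
From C# to C: 11 semitones over an octave = diminished.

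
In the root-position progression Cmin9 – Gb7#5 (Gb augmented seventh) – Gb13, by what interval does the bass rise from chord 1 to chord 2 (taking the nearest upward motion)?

The roots are C and Gb.
5 letter names make it a fifth; at 6 semitones (a half step narrower than perfect) the quality is diminished.

diminished fifth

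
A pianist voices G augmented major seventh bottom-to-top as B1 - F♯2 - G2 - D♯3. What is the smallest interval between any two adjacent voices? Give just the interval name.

m2

Adjacent intervals: B1→F♯2 = perfect fifth; F♯2→G2 = minor second; G2→D♯3 = augmented fifth.
The smallest is F♯2 to G2, a minor second (1 semitone).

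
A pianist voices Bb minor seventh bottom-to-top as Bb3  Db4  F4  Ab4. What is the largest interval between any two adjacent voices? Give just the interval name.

Adjacent intervals: Bb3→Db4 = minor third; Db4→F4 = major third; F4→Ab4 = minor third.
The largest is Db4 to F4, a major third (4 semitones).

major third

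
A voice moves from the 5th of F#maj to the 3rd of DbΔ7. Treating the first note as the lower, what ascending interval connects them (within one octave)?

F#maj has C# as its 5th, and DbΔ7 has F as its 3rd.
From C# to F: 4 semitones over a fourth = diminished.

diminished fourth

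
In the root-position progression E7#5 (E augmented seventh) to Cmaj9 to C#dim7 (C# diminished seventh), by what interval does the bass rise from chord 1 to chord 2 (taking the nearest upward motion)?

The roots are E and C.
6 letter names make it a sixth; at 8 semitones (a half step narrower than major) the quality is minor.

minor sixth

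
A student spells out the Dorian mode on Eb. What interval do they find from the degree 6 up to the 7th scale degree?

minor 2nd

Eb dorian: Eb F Gb Ab Bb C Db.
That puts C below Db.
C up to Db is 1 semitone, a half step narrower than a major second, so the interval is minor.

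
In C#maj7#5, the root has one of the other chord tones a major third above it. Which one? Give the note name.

The chord tones of C#maj7#5 are C#-E#-G##-B#.
The root is C#. A major third above C# is E#.
E# is the chord's 3rd.

E#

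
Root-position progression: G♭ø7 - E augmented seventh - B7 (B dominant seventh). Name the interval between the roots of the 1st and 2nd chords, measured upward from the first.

augmented sixth

The roots are G♭ and E.
G♭ up to E is 10 semitones, a half step wider than a major sixth, so the interval is augmented.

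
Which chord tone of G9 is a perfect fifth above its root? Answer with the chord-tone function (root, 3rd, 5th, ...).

Spelling the chord: G B D F A.
The root is G. A perfect fifth above G is D.
D is the chord's 5th.

5th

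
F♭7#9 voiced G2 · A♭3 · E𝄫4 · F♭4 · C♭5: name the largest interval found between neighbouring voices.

Adjacent intervals: G2→A♭3 = minor ninth; A♭3→E𝄫4 = diminished fifth; E𝄫4→F♭4 = major second; F♭4→C♭5 = perfect fifth.
The largest is G2 to A♭3, a minor ninth (13 semitones).

minor ninth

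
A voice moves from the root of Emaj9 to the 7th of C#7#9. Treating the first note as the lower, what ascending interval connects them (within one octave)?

perfect fifth

Emaj9 has E as its root, and C#7#9 has B as its 7th.
E up to B spans 5 letter names and 7 semitones — a perfect fifth.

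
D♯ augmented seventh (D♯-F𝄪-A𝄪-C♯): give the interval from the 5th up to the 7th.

5th = A𝄪; 7th = C♯.
3 letter names make it a third; at 2 semitones (a whole step narrower than major) the quality is diminished.

diminished third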